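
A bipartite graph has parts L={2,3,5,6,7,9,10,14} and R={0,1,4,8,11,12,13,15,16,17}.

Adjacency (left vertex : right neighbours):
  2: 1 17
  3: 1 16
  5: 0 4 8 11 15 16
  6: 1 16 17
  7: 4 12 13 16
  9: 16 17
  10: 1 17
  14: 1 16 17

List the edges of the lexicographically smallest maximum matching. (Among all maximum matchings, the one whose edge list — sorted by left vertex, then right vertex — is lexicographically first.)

|M| = 5 (so the lex-smallest maximum matching has 5 edges)
process left vertices in ascending order; for each, take the smallest-labelled available neighbour that still permits 5 edges overall, or leave it unmatched if none does
lex-smallest matching: {2-1, 3-16, 5-0, 6-17, 7-4}

Lex-smallest maximum matching: {(2,1), (3,16), (5,0), (6,17), (7,4)}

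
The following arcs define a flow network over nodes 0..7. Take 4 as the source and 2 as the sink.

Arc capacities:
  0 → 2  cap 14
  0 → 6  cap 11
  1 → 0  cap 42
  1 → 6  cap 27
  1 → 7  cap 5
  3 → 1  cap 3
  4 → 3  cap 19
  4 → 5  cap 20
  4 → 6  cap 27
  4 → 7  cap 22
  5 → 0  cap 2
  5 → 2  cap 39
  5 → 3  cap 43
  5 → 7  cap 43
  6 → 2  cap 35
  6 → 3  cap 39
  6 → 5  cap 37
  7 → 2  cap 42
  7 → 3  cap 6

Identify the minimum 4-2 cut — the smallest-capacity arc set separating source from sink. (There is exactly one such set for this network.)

augment #1: 4→5→2 push 20
augment #2: 4→6→2 push 27
augment #3: 4→7→2 push 22
augment #4: 4→3→1→0→2 push 3
max flow = 72; residual-reachable set from 4 gives S-side
cut edges (S→T): {(3,1), (4,5), (4,6), (4,7)} total cap 72

Min-cut arcs: {(3,1), (4,5), (4,6), (4,7)} (total capacity 72)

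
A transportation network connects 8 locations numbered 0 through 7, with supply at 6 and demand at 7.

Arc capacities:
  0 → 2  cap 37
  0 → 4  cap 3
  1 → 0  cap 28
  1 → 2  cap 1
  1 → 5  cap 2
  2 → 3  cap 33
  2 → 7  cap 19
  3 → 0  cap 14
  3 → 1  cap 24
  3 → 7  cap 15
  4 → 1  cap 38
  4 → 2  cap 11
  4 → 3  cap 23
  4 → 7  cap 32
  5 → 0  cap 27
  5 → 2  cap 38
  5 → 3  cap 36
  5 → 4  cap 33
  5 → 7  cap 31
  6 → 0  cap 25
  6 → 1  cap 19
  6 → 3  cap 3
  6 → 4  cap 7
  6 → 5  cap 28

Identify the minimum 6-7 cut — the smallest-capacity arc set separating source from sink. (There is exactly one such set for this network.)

augment #1: 6→3→7 push 3
augment #2: 6→4→7 push 7
augment #3: 6→5→7 push 28
augment #4: 6→0→2→7 push 19
augment #5: 6→0→4→7 push 3
augment #6: 6→1→5→7 push 2
augment #7: 6→0→2→3→7 push 3
augment #8: 6→1→2→3→7 push 1
augment #9: 6→1→0→2→3→7 push 8
max flow = 74; residual-reachable set from 6 gives S-side
cut edges (S→T): {(0,4), (1,5), (2,7), (3,7), (6,4), (6,5)} total cap 74

Min-cut arcs: {(0,4), (1,5), (2,7), (3,7), (6,4), (6,5)} (total capacity 74)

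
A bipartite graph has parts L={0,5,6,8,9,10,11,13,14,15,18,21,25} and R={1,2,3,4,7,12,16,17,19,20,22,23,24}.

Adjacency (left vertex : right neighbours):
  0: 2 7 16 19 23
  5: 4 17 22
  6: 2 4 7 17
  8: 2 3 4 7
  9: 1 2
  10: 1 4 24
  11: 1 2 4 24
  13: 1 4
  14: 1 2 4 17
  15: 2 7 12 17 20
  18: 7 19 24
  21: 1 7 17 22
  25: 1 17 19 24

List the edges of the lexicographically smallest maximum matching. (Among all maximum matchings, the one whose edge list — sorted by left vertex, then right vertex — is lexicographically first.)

|M| = 11 (so the lex-smallest maximum matching has 11 edges)
process left vertices in ascending order; for each, take the smallest-labelled available neighbour that still permits 11 edges overall, or leave it unmatched if none does
lex-smallest matching: {0-16, 5-4, 6-2, 8-3, 9-1, 10-24, 14-17, 15-12, 18-7, 21-22, 25-19}

Lex-smallest maximum matching: {(0,16), (5,4), (6,2), (8,3), (9,1), (10,24), (14,17), (15,12), (18,7), (21,22), (25,19)}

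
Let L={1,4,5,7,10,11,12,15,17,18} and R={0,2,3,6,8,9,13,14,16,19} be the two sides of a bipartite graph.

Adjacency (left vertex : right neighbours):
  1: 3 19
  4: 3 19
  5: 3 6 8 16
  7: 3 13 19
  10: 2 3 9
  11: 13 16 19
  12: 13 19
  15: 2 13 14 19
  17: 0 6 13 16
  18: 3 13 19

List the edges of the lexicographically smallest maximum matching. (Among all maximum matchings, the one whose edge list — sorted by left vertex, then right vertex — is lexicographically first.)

Lex-smallest maximum matching: {(1,3), (4,19), (5,6), (7,13), (10,2), (11,16), (15,14), (17,0)}

|M| = 8 (so the lex-smallest maximum matching has 8 edges)
process left vertices in ascending order; for each, take the smallest-labelled available neighbour that still permits 8 edges overall, or leave it unmatched if none does
lex-smallest matching: {1-3, 4-19, 5-6, 7-13, 10-2, 11-16, 15-14, 17-0}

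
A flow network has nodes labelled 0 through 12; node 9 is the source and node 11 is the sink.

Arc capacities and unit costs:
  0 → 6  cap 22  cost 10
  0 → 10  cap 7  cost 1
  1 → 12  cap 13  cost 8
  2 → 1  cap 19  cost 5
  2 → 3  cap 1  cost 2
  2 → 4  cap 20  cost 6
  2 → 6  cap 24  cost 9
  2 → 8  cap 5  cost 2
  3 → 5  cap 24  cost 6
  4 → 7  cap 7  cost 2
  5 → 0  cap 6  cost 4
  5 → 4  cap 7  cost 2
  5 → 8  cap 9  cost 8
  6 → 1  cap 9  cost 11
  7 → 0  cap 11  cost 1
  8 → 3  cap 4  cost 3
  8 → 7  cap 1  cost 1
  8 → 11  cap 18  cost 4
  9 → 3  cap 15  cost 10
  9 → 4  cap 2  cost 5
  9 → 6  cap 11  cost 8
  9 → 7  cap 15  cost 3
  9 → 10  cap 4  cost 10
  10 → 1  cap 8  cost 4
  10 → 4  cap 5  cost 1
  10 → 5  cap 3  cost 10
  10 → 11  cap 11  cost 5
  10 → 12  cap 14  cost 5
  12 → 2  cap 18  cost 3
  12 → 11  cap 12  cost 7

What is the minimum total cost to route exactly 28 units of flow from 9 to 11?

Minimum cost for 28 units: 654

shortest-cost path #1: 9→7→0→10→11 push 7 @ unit cost 10 (adds 70)
shortest-cost path #2: 9→10→11 push 4 @ unit cost 15 (adds 60)
shortest-cost path #3: 9→3→5→8→11 push 9 @ unit cost 28 (adds 252)
shortest-cost path #4: 9→6→1→12→11 push 8 @ unit cost 34 (adds 272)
total cost = 654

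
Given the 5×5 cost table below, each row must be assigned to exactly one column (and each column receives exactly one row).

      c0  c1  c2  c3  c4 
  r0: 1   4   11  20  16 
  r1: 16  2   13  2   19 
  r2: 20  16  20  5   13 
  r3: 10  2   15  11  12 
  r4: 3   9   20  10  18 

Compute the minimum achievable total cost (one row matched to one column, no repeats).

Minimum assignment cost: 31

optimal assignment: row0→col2 (cost 11), row1→col3 (cost 2), row2→col4 (cost 13), row3→col1 (cost 2), row4→col0 (cost 3)
total = 11 + 2 + 13 + 2 + 3 = 31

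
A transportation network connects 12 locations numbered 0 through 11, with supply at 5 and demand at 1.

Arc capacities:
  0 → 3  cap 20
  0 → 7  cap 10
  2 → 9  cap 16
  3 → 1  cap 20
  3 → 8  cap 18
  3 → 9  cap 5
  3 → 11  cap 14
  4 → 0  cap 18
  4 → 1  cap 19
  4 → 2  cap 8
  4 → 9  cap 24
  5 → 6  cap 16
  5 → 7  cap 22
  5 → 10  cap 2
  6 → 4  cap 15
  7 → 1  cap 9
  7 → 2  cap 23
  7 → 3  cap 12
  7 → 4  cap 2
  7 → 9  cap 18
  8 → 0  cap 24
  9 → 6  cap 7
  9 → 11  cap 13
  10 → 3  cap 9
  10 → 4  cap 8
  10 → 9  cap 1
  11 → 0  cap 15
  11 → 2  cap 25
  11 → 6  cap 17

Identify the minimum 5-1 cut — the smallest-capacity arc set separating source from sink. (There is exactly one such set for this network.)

Min-cut arcs: {(5,7), (5,10), (6,4)} (total capacity 39)

augment #1: 5→7→1 push 9
augment #2: 5→6→4→1 push 15
augment #3: 5→7→3→1 push 12
augment #4: 5→7→4→1 push 1
augment #5: 5→10→3→1 push 2
max flow = 39; residual-reachable set from 5 gives S-side
cut edges (S→T): {(5,7), (5,10), (6,4)} total cap 39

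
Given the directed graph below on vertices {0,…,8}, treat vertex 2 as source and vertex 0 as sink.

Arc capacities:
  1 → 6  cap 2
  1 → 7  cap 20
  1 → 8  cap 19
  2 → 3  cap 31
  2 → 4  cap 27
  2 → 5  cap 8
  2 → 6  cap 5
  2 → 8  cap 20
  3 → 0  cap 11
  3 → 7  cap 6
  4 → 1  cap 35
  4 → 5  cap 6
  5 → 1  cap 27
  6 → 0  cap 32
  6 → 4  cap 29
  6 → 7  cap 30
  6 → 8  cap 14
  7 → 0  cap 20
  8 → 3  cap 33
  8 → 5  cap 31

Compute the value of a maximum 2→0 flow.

augment #1: 2→3→0 bottleneck 11, total now 11
augment #2: 2→6→0 bottleneck 5, total now 16
augment #3: 2→3→7→0 bottleneck 6, total now 22
augment #4: 2→4→1→6→0 bottleneck 2, total now 24
augment #5: 2→4→1→7→0 bottleneck 14, total now 38

Maximum flow value: 38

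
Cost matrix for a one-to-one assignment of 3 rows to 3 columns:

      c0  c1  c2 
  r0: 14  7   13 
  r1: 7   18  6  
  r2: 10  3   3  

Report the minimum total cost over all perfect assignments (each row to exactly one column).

optimal assignment: row0→col1 (cost 7), row1→col0 (cost 7), row2→col2 (cost 3)
total = 7 + 7 + 3 = 17

Minimum assignment cost: 17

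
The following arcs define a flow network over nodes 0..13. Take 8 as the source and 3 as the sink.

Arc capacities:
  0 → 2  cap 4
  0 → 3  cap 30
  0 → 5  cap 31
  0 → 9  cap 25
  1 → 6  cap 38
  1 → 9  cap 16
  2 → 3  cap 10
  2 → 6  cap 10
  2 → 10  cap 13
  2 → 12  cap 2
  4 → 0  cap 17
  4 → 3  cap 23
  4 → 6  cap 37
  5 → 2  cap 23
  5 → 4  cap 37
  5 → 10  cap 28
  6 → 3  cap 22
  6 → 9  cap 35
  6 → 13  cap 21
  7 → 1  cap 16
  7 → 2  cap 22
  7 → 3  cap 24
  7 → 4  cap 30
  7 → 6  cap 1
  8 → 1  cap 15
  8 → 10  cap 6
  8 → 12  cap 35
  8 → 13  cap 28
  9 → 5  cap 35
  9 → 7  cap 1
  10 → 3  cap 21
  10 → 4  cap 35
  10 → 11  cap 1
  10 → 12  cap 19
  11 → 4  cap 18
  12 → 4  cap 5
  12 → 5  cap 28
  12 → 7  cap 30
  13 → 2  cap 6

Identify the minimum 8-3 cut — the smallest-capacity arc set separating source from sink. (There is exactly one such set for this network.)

Min-cut arcs: {(8,1), (8,10), (8,12), (13,2)} (total capacity 62)

augment #1: 8→10→3 push 6
augment #2: 8→1→6→3 push 15
augment #3: 8→12→4→3 push 5
augment #4: 8→12→7→3 push 24
augment #5: 8→13→2→3 push 6
augment #6: 8→12→5→2→3 push 4
augment #7: 8→12→5→4→3 push 2
max flow = 62; residual-reachable set from 8 gives S-side
cut edges (S→T): {(8,1), (8,10), (8,12), (13,2)} total cap 62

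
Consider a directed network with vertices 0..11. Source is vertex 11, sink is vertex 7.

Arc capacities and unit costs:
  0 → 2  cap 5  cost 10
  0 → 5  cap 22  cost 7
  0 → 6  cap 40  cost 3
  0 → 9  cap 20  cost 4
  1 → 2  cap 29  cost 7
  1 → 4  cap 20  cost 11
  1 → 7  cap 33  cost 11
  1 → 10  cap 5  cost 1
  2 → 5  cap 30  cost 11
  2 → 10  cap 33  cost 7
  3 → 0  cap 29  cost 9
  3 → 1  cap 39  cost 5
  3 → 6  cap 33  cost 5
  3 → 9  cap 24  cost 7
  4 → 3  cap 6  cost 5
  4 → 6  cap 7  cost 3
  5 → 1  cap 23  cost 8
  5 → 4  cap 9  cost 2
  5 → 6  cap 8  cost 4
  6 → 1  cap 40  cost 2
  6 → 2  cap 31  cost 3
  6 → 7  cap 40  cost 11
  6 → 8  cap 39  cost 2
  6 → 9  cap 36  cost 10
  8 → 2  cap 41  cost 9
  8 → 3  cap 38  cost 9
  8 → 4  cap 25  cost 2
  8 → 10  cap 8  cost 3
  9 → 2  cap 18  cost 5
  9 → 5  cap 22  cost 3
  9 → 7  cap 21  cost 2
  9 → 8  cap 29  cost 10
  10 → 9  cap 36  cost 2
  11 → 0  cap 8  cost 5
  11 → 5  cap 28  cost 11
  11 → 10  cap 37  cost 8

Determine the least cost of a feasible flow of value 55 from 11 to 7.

shortest-cost path #1: 11→0→9→7 push 8 @ unit cost 11 (adds 88)
shortest-cost path #2: 11→10→9→7 push 13 @ unit cost 12 (adds 156)
shortest-cost path #3: 11→10→9→0→6→7 push 8 @ unit cost 20 (adds 160)
shortest-cost path #4: 11→5→6→7 push 8 @ unit cost 26 (adds 208)
shortest-cost path #5: 11→5→4→6→7 push 7 @ unit cost 27 (adds 189)
shortest-cost path #6: 11→5→1→7 push 11 @ unit cost 30 (adds 330)
total cost = 1131

Minimum cost for 55 units: 1131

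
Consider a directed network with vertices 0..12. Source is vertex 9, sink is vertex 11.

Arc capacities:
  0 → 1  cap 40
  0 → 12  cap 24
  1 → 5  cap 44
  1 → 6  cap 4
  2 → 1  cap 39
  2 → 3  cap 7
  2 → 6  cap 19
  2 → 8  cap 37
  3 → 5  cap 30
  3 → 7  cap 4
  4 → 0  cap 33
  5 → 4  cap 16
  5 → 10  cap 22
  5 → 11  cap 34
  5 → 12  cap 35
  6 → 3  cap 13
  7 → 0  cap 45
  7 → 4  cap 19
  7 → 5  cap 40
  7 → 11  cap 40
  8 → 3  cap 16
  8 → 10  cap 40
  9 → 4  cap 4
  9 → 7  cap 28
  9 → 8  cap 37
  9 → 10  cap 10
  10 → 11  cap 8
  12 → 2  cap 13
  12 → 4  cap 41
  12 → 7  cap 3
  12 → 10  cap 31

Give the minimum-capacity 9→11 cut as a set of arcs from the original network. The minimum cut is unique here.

augment #1: 9→7→11 push 28
augment #2: 9→10→11 push 8
augment #3: 9→8→3→5→11 push 16
augment #4: 9→4→0→1→5→11 push 4
max flow = 56; residual-reachable set from 9 gives S-side
cut edges (S→T): {(8,3), (9,4), (9,7), (10,11)} total cap 56

Min-cut arcs: {(8,3), (9,4), (9,7), (10,11)} (total capacity 56)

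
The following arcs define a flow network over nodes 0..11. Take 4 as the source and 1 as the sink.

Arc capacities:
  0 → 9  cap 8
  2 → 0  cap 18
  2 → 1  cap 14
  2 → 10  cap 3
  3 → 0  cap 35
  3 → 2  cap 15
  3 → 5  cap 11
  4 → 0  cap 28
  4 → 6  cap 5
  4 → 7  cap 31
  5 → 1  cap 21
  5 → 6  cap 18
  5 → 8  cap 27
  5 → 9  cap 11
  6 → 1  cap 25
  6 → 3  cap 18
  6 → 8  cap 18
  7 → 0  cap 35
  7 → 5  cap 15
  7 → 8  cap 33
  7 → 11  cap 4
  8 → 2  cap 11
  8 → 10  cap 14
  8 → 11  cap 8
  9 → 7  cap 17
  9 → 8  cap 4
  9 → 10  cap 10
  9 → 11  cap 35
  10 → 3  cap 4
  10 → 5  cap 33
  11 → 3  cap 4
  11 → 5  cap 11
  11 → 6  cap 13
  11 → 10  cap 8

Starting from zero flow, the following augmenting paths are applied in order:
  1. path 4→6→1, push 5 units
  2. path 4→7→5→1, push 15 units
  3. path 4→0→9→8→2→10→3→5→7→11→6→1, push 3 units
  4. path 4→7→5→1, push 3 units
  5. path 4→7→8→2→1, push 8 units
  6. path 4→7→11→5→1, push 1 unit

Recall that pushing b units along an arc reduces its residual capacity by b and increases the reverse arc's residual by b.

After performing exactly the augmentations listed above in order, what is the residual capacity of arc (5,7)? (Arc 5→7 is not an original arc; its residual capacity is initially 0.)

after path 1 (4→6→1, push 5): res(5,7)=0
after path 2 (4→7→5→1, push 15): res(5,7)=15
after path 3 (4→0→9→8→2→10→3→5→7→11→6→1, push 3): res(5,7)=12
after path 4 (4→7→5→1, push 3): res(5,7)=15
after path 5 (4→7→8→2→1, push 8): res(5,7)=15
after path 6 (4→7→11→5→1, push 1): res(5,7)=15

Residual capacity of (5,7): 15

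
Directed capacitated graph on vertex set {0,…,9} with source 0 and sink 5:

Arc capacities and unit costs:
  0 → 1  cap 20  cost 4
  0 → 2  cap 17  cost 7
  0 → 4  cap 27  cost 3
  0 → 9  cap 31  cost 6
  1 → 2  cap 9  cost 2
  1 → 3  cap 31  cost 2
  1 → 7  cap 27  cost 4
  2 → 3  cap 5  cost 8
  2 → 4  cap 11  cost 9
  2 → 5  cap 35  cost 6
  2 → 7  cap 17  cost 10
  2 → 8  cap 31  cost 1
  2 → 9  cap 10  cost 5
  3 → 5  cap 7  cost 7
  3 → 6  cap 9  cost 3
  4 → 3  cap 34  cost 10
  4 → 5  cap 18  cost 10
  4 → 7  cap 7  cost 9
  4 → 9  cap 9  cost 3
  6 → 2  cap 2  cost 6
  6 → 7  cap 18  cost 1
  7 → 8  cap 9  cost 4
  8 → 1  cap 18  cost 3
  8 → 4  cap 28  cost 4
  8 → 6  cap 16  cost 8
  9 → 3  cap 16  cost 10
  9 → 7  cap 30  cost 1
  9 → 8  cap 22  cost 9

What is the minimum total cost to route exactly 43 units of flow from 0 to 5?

shortest-cost path #1: 0→1→2→5 push 9 @ unit cost 12 (adds 108)
shortest-cost path #2: 0→2→5 push 17 @ unit cost 13 (adds 221)
shortest-cost path #3: 0→1→3→5 push 7 @ unit cost 13 (adds 91)
shortest-cost path #4: 0→4→5 push 10 @ unit cost 13 (adds 130)
total cost = 550

Minimum cost for 43 units: 550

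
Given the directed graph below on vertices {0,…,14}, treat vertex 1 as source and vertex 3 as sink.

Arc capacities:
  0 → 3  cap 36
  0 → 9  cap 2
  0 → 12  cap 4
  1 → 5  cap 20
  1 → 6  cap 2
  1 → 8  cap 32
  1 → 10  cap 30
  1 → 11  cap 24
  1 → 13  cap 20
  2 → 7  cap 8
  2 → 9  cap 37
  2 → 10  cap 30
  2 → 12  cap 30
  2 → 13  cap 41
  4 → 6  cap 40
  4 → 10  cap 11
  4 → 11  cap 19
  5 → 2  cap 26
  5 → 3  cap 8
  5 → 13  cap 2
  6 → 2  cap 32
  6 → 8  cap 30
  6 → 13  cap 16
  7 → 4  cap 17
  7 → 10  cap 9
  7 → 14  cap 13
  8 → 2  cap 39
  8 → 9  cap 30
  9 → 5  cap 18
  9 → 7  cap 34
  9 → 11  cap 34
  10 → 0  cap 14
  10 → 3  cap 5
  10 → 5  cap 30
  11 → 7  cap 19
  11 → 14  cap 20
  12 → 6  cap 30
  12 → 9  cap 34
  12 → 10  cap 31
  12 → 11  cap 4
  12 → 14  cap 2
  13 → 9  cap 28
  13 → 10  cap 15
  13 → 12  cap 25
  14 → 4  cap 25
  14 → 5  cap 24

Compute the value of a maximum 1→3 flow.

Maximum flow value: 27

augment #1: 1→5→3 bottleneck 8, total now 8
augment #2: 1→10→3 bottleneck 5, total now 13
augment #3: 1→10→0→3 bottleneck 14, total now 27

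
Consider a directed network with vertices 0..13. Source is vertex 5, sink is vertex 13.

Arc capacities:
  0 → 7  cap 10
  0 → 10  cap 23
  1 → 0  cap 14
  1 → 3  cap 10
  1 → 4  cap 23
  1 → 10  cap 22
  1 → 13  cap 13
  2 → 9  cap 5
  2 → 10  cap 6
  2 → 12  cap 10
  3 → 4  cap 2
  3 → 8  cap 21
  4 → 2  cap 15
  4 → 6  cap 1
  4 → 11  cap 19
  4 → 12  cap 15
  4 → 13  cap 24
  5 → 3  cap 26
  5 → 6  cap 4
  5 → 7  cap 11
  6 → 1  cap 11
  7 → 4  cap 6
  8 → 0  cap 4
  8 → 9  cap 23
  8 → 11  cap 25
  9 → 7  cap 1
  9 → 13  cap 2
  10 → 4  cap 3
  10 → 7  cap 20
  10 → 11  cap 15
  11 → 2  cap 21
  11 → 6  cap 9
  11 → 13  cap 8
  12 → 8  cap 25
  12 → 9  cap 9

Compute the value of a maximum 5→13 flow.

augment #1: 5→3→4→13 bottleneck 2, total now 2
augment #2: 5→6→1→13 bottleneck 4, total now 6
augment #3: 5→7→4→13 bottleneck 6, total now 12
augment #4: 5→3→8→9→13 bottleneck 2, total now 14
augment #5: 5→3→8→11→13 bottleneck 8, total now 22
augment #6: 5→3→8→0→10→4→13 bottleneck 3, total now 25
augment #7: 5→3→8→11→6→1→13 bottleneck 7, total now 32

Maximum flow value: 32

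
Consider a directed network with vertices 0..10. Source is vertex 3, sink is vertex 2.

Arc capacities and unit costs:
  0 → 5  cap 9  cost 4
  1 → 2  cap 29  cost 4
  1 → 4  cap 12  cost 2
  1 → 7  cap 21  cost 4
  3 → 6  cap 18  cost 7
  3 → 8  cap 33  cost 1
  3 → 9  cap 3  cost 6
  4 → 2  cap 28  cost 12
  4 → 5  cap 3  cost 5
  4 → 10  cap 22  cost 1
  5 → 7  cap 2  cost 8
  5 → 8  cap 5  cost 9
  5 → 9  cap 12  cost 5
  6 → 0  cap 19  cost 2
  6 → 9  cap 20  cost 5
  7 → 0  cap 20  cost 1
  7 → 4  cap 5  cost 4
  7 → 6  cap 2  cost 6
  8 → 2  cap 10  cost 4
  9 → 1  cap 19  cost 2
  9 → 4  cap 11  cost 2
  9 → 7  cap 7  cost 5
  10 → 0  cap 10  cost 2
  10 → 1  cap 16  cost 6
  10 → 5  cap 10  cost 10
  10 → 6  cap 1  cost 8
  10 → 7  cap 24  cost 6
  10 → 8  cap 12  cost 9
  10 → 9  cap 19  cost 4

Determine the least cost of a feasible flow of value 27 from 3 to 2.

shortest-cost path #1: 3→8→2 push 10 @ unit cost 5 (adds 50)
shortest-cost path #2: 3→9→1→2 push 3 @ unit cost 12 (adds 36)
shortest-cost path #3: 3→6→9→1→2 push 14 @ unit cost 18 (adds 252)
total cost = 338

Minimum cost for 27 units: 338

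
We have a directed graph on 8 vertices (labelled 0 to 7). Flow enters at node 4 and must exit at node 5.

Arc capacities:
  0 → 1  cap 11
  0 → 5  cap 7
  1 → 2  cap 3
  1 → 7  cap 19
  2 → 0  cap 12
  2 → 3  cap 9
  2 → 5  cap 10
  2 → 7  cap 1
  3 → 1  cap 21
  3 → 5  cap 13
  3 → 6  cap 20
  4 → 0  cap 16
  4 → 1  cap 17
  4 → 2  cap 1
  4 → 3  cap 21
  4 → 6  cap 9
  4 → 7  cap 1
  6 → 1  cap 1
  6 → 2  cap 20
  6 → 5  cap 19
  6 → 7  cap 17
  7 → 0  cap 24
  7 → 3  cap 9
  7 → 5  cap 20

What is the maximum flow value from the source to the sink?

augment #1: 4→0→5 bottleneck 7, total now 7
augment #2: 4→2→5 bottleneck 1, total now 8
augment #3: 4→3→5 bottleneck 13, total now 21
augment #4: 4→6→5 bottleneck 9, total now 30
augment #5: 4→7→5 bottleneck 1, total now 31
augment #6: 4→1→2→5 bottleneck 3, total now 34
augment #7: 4→1→7→5 bottleneck 14, total now 48
augment #8: 4→3→6→5 bottleneck 8, total now 56
augment #9: 4→0→1→7→5 bottleneck 5, total now 61

Maximum flow value: 61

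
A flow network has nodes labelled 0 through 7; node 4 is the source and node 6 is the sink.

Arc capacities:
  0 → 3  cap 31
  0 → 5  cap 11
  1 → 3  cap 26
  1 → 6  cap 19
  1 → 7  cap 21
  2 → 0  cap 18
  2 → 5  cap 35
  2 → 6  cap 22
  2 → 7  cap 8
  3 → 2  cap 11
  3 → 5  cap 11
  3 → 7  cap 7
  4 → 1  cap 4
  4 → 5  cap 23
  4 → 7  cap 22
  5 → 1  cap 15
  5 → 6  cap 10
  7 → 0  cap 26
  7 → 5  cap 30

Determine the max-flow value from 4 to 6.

Maximum flow value: 40

augment #1: 4→1→6 bottleneck 4, total now 4
augment #2: 4→5→6 bottleneck 10, total now 14
augment #3: 4→5→1→6 bottleneck 13, total now 27
augment #4: 4→7→5→1→6 bottleneck 2, total now 29
augment #5: 4→7→0→3→2→6 bottleneck 11, total now 40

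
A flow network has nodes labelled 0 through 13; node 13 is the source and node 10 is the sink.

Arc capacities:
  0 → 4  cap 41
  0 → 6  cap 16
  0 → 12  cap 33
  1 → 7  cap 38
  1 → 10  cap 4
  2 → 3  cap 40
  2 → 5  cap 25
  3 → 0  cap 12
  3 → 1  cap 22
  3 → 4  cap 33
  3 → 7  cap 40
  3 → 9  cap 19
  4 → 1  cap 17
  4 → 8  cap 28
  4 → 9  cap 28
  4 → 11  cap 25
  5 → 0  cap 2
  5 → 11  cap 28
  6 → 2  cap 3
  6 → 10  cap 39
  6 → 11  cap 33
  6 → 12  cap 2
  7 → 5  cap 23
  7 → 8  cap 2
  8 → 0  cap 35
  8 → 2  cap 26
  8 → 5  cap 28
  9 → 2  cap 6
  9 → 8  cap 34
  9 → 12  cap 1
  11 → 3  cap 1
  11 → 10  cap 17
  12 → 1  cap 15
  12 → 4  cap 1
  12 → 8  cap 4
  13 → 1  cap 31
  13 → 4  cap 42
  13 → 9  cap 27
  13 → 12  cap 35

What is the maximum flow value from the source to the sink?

augment #1: 13→1→10 bottleneck 4, total now 4
augment #2: 13→4→11→10 bottleneck 17, total now 21
augment #3: 13→4→8→0→6→10 bottleneck 16, total now 37

Maximum flow value: 37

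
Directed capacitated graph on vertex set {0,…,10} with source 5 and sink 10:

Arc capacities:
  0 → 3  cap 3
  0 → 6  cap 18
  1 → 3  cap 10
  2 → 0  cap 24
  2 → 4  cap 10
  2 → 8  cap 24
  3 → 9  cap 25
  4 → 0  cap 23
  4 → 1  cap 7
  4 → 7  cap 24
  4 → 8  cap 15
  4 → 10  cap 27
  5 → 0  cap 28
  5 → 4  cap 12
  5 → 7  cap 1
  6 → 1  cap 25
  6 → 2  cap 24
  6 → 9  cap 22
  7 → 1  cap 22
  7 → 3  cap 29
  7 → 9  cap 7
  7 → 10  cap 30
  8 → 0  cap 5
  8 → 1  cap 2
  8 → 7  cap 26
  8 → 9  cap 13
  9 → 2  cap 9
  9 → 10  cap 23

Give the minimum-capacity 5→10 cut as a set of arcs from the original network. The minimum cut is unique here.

Min-cut arcs: {(0,3), (0,6), (5,4), (5,7)} (total capacity 34)

augment #1: 5→4→10 push 12
augment #2: 5→7→10 push 1
augment #3: 5→0→3→9→10 push 3
augment #4: 5→0→6→9→10 push 18
max flow = 34; residual-reachable set from 5 gives S-side
cut edges (S→T): {(0,3), (0,6), (5,4), (5,7)} total cap 34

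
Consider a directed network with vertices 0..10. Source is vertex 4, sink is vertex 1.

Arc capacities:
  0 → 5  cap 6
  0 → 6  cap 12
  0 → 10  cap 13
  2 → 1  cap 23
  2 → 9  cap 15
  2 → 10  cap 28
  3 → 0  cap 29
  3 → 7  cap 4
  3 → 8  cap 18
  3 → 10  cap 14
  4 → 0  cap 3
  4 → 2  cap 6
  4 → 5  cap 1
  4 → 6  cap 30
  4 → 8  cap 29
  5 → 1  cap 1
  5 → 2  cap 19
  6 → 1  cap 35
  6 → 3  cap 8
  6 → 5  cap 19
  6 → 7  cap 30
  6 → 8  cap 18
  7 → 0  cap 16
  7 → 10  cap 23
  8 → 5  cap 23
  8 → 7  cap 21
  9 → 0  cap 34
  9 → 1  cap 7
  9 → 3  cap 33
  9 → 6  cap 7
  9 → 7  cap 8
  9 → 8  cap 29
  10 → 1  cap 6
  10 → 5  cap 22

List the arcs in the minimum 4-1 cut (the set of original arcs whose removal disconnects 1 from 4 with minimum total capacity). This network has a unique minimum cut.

Min-cut arcs: {(4,2), (5,1), (5,2), (6,1), (10,1)} (total capacity 67)

augment #1: 4→2→1 push 6
augment #2: 4→5→1 push 1
augment #3: 4→6→1 push 30
augment #4: 4→0→6→1 push 3
augment #5: 4→8→5→2→1 push 17
augment #6: 4→8→7→10→1 push 6
augment #7: 4→8→5→2→9→1 push 2
augment #8: 4→8→7→0→6→1 push 2
max flow = 67; residual-reachable set from 4 gives S-side
cut edges (S→T): {(4,2), (5,1), (5,2), (6,1), (10,1)} total cap 67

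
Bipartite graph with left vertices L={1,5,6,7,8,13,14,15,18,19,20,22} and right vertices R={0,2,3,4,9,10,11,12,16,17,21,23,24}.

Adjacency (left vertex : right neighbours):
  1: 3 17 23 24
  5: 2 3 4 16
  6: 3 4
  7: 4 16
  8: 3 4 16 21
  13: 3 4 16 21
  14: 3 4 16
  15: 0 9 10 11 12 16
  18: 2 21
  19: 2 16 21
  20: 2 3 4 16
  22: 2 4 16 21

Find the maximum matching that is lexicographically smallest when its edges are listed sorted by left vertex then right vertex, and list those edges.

|M| = 7 (so the lex-smallest maximum matching has 7 edges)
process left vertices in ascending order; for each, take the smallest-labelled available neighbour that still permits 7 edges overall, or leave it unmatched if none does
lex-smallest matching: {1-17, 5-2, 6-3, 7-4, 8-16, 13-21, 15-0}

Lex-smallest maximum matching: {(1,17), (5,2), (6,3), (7,4), (8,16), (13,21), (15,0)}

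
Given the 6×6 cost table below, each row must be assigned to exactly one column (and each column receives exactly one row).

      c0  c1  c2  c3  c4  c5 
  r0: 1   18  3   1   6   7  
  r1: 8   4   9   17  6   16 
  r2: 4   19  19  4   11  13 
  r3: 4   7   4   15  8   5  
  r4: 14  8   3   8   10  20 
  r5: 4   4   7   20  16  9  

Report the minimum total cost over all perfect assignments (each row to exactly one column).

Minimum assignment cost: 23

one of 2 optimal assignments: row0→col0 (cost 1), row1→col4 (cost 6), row2→col3 (cost 4), row3→col5 (cost 5), row4→col2 (cost 3), row5→col1 (cost 4)
total = 1 + 6 + 4 + 5 + 3 + 4 = 23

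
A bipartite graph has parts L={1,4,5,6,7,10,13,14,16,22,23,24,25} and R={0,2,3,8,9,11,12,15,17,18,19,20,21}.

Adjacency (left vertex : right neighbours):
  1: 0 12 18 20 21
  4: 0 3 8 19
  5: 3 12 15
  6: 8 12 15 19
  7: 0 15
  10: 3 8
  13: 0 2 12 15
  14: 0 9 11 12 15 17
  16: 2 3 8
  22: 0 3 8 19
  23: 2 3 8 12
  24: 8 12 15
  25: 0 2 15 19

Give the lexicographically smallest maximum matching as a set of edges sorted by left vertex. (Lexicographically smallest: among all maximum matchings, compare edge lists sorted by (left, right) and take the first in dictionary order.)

Lex-smallest maximum matching: {(1,18), (4,0), (5,3), (6,8), (7,15), (13,2), (14,9), (22,19), (23,12)}

|M| = 9 (so the lex-smallest maximum matching has 9 edges)
process left vertices in ascending order; for each, take the smallest-labelled available neighbour that still permits 9 edges overall, or leave it unmatched if none does
lex-smallest matching: {1-18, 4-0, 5-3, 6-8, 7-15, 13-2, 14-9, 22-19, 23-12}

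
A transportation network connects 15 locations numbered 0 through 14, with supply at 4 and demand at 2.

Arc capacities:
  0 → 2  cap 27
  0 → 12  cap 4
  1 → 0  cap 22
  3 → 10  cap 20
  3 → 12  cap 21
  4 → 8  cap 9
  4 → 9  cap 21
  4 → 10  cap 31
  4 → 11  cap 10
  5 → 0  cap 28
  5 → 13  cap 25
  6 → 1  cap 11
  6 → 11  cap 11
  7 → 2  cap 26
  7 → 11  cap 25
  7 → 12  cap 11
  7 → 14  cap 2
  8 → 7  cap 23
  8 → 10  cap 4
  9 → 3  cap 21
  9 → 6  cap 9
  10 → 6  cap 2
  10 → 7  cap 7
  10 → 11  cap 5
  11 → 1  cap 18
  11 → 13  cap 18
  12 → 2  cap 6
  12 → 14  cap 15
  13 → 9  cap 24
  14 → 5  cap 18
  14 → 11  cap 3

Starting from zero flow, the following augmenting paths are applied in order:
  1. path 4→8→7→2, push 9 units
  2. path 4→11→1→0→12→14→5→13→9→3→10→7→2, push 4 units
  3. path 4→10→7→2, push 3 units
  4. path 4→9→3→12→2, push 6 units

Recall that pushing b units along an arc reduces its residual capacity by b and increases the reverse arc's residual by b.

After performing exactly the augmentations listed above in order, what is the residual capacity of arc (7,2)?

after path 1 (4→8→7→2, push 9): res(7,2)=17
after path 2 (4→11→1→0→12→14→5→13→9→3→10→7→2, push 4): res(7,2)=13
after path 3 (4→10→7→2, push 3): res(7,2)=10
after path 4 (4→9→3→12→2, push 6): res(7,2)=10

Residual capacity of (7,2): 10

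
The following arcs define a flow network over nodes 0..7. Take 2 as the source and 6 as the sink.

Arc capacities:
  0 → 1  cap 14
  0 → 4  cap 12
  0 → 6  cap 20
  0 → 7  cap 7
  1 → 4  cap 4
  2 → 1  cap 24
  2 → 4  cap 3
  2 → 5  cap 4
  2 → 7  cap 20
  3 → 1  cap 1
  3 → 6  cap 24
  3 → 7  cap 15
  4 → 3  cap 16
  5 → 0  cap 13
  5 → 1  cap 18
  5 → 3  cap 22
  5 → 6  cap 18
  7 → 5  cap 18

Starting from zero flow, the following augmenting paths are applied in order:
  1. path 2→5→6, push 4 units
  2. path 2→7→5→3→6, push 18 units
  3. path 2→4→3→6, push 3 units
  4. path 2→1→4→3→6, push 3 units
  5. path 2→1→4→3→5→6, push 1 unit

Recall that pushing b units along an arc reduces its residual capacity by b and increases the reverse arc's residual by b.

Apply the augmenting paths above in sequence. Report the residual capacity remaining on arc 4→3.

after path 1 (2→5→6, push 4): res(4,3)=16
after path 2 (2→7→5→3→6, push 18): res(4,3)=16
after path 3 (2→4→3→6, push 3): res(4,3)=13
after path 4 (2→1→4→3→6, push 3): res(4,3)=10
after path 5 (2→1→4→3→5→6, push 1): res(4,3)=9

Residual capacity of (4,3): 9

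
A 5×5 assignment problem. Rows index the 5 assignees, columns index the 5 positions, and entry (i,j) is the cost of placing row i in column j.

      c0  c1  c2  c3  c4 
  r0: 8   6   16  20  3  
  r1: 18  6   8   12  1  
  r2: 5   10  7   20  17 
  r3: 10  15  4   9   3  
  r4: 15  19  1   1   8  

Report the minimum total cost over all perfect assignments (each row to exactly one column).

Minimum assignment cost: 17

optimal assignment: row0→col1 (cost 6), row1→col4 (cost 1), row2→col0 (cost 5), row3→col2 (cost 4), row4→col3 (cost 1)
total = 6 + 1 + 5 + 4 + 1 = 17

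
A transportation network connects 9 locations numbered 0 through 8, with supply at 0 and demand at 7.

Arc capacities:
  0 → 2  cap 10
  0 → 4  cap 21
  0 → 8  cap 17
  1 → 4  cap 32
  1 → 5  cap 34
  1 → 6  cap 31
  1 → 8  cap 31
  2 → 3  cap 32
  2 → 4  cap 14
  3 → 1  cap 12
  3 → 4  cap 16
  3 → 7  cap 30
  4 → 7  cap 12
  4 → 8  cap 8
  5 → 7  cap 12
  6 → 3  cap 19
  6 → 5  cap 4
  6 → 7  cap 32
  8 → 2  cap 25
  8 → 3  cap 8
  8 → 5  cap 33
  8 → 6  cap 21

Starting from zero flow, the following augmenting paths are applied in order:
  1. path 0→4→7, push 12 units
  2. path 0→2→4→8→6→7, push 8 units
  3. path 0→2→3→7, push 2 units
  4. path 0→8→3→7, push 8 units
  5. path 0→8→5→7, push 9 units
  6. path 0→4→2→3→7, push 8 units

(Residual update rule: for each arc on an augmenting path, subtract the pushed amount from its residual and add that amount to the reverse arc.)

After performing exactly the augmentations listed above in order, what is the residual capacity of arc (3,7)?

after path 1 (0→4→7, push 12): res(3,7)=30
after path 2 (0→2→4→8→6→7, push 8): res(3,7)=30
after path 3 (0→2→3→7, push 2): res(3,7)=28
after path 4 (0→8→3→7, push 8): res(3,7)=20
after path 5 (0→8→5→7, push 9): res(3,7)=20
after path 6 (0→4→2→3→7, push 8): res(3,7)=12

Residual capacity of (3,7): 12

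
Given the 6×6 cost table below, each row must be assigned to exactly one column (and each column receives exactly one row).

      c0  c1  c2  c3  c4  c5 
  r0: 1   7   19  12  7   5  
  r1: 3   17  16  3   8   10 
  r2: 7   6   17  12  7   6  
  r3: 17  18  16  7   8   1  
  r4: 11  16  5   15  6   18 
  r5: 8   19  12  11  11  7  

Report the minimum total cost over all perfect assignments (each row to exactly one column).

optimal assignment: row0→col0 (cost 1), row1→col3 (cost 3), row2→col1 (cost 6), row3→col5 (cost 1), row4→col2 (cost 5), row5→col4 (cost 11)
total = 1 + 3 + 6 + 1 + 5 + 11 = 27

Minimum assignment cost: 27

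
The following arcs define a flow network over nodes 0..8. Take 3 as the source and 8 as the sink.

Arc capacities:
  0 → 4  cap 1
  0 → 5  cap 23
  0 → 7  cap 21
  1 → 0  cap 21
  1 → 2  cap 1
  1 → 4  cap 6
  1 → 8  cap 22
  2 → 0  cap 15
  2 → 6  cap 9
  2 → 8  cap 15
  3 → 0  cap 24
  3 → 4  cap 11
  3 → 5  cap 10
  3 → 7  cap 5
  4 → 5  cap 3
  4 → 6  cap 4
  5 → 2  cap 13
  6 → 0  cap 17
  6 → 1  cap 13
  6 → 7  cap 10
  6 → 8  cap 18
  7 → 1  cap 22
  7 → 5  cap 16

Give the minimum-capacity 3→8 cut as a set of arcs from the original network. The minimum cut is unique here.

Min-cut arcs: {(4,6), (5,2), (7,1)} (total capacity 39)

augment #1: 3→4→6→8 push 4
augment #2: 3→5→2→8 push 10
augment #3: 3→7→1→8 push 5
augment #4: 3→0→5→2→8 push 3
augment #5: 3→0→7→1→8 push 17
max flow = 39; residual-reachable set from 3 gives S-side
cut edges (S→T): {(4,6), (5,2), (7,1)} total cap 39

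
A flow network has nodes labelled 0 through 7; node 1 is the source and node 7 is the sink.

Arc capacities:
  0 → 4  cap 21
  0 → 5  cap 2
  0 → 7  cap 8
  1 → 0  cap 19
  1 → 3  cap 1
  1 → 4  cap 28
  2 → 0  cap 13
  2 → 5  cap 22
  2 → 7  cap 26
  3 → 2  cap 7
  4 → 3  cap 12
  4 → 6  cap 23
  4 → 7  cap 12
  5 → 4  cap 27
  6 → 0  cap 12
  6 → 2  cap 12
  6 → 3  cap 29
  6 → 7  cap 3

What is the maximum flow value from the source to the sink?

Maximum flow value: 42

augment #1: 1→0→7 bottleneck 8, total now 8
augment #2: 1→4→7 bottleneck 12, total now 20
augment #3: 1→3→2→7 bottleneck 1, total now 21
augment #4: 1→4→6→7 bottleneck 3, total now 24
augment #5: 1→4→3→2→7 bottleneck 6, total now 30
augment #6: 1→4→6→2→7 bottleneck 7, total now 37
augment #7: 1→0→4→6→2→7 bottleneck 5, total now 42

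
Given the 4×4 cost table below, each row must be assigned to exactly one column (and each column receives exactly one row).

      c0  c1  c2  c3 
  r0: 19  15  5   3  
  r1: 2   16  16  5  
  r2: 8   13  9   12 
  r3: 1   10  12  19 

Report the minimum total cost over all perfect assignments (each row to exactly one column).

Minimum assignment cost: 24

one of 2 optimal assignments: row0→col2 (cost 5), row1→col3 (cost 5), row2→col1 (cost 13), row3→col0 (cost 1)
total = 5 + 5 + 13 + 1 = 24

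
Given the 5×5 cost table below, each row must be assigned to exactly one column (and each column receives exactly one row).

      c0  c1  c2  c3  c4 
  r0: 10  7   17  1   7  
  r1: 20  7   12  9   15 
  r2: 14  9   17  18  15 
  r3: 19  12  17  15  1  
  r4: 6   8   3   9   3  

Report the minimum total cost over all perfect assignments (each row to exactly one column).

Minimum assignment cost: 26

optimal assignment: row0→col3 (cost 1), row1→col1 (cost 7), row2→col0 (cost 14), row3→col4 (cost 1), row4→col2 (cost 3)
total = 1 + 7 + 14 + 1 + 3 = 26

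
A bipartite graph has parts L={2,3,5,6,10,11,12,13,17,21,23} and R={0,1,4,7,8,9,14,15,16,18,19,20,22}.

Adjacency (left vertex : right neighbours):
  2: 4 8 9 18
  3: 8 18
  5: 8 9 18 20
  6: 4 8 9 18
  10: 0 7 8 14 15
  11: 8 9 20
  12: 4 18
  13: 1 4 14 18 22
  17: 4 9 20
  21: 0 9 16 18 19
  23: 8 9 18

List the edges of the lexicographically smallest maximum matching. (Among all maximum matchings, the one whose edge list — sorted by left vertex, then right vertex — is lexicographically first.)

|M| = 8 (so the lex-smallest maximum matching has 8 edges)
process left vertices in ascending order; for each, take the smallest-labelled available neighbour that still permits 8 edges overall, or leave it unmatched if none does
lex-smallest matching: {2-4, 3-8, 5-9, 6-18, 10-0, 11-20, 13-1, 21-16}

Lex-smallest maximum matching: {(2,4), (3,8), (5,9), (6,18), (10,0), (11,20), (13,1), (21,16)}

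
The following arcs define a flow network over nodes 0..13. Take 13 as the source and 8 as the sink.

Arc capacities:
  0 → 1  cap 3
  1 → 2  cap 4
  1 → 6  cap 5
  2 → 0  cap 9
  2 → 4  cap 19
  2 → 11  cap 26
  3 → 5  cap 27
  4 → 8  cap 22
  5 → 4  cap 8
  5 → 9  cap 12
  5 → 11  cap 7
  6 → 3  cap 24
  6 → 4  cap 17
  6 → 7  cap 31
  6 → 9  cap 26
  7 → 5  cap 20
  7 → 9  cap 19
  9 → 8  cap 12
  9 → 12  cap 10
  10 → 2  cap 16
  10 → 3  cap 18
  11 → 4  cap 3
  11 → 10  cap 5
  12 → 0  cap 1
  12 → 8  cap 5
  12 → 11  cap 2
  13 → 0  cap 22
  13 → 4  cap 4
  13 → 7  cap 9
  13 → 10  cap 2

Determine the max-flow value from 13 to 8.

augment #1: 13→4→8 bottleneck 4, total now 4
augment #2: 13→7→9→8 bottleneck 9, total now 13
augment #3: 13→10→2→4→8 bottleneck 2, total now 15
augment #4: 13→0→1→2→4→8 bottleneck 3, total now 18

Maximum flow value: 18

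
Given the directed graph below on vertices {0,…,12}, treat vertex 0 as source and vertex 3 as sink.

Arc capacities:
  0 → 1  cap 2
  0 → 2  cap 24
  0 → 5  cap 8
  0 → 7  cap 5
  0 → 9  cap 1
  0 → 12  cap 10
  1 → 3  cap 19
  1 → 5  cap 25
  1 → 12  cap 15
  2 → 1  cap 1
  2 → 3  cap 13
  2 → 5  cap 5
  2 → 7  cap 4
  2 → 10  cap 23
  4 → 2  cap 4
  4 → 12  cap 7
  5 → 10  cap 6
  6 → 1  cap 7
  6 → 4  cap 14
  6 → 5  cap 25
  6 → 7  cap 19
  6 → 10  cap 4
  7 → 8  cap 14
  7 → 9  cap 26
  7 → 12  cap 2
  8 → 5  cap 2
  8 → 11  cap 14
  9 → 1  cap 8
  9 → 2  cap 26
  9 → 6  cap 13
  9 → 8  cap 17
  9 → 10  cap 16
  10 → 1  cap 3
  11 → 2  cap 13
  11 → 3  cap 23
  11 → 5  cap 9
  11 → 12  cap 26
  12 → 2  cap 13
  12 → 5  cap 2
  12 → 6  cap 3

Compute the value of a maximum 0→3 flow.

Maximum flow value: 32

augment #1: 0→1→3 bottleneck 2, total now 2
augment #2: 0→2→3 bottleneck 13, total now 15
augment #3: 0→2→1→3 bottleneck 1, total now 16
augment #4: 0→9→1→3 bottleneck 1, total now 17
augment #5: 0→2→10→1→3 bottleneck 3, total now 20
augment #6: 0→7→8→11→3 bottleneck 5, total now 25
augment #7: 0→12→6→1→3 bottleneck 3, total now 28
augment #8: 0→2→7→8→11→3 bottleneck 4, total now 32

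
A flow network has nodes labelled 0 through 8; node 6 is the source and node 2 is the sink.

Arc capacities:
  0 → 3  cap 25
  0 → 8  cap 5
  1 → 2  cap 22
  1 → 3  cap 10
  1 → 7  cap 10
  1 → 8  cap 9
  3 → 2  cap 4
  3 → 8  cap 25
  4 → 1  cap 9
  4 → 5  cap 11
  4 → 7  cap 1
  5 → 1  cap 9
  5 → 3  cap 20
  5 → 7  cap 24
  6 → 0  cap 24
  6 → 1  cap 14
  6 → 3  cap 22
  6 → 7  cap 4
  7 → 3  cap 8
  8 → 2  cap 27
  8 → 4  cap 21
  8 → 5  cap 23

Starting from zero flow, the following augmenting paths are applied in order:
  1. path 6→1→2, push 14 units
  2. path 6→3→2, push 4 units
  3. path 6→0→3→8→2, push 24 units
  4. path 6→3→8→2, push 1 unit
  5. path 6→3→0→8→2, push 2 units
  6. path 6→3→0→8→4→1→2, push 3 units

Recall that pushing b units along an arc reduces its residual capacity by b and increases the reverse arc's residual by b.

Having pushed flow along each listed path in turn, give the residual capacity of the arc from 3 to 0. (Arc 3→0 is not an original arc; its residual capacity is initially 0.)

Residual capacity of (3,0): 19

after path 1 (6→1→2, push 14): res(3,0)=0
after path 2 (6→3→2, push 4): res(3,0)=0
after path 3 (6→0→3→8→2, push 24): res(3,0)=24
after path 4 (6→3→8→2, push 1): res(3,0)=24
after path 5 (6→3→0→8→2, push 2): res(3,0)=22
after path 6 (6→3→0→8→4→1→2, push 3): res(3,0)=19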